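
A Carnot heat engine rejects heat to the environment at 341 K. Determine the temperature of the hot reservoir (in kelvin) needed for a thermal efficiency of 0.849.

T_H ≈ 2258 K

From η = 1 − T_C/T_H, solving for T_H gives T_H = T_C/(1 − η) = 341.00/(1 − 0.849) = 2258 K.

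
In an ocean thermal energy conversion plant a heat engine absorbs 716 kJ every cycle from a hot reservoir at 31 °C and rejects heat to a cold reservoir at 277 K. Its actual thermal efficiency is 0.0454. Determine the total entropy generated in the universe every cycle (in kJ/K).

ΔS_univ ≈ 0.113 kJ/K

T_H = 31 °C → 31 + 273.15 = 304.15 K.
W = η·Q_H = 0.0454 × 716 = 32.51 kJ, so Q_C = Q_H − W = 683.5 kJ.
Reservoir entropy changes: ΔS_H = −Q_H/T_H = −716/304.15 = -2.354 kJ/K and ΔS_C = +Q_C/T_C = 683.5/277.00 = 2.467 kJ/K.
ΔS_univ = −Q_H/T_H + Q_C/T_C = 0.113 kJ/K (> 0, since η = 0.0454 < η_Carnot = 0.089).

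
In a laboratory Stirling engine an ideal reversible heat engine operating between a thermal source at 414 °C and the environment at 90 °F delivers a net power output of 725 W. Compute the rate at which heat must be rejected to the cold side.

T_H = 414 °C → 414 + 273.15 = 687.15 K.
T_C = 90 °F → (90 − 32) × 5/9 = 32.22 °C = 305.37 K.
Carnot efficiency: η = 1 − T_C/T_H = 1 − 305.37/687.15 = 0.5556.
Since Q_C/Q_H = T_C/T_H and Q_H = W/η, Q_C = W·T_C/(T_H − T_C) = 725 × 305.37/381.78 = 580 W.

Q̇_C ≈ 580 W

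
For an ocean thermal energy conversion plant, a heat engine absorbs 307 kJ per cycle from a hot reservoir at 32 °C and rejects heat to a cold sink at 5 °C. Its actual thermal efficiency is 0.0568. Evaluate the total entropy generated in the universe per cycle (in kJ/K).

T_H = 32 °C → 32 + 273.15 = 305.15 K.
T_C = 5 °C → 5 + 273.15 = 278.15 K.
W = η·Q_H = 0.0568 × 307 = 17.44 kJ, so Q_C = Q_H − W = 289.6 kJ.
The hot reservoir loses entropy Q_H/T_H = 307/305.15 = 1.006 kJ/K; the cold reservoir gains Q_C/T_C = 289.6/278.15 = 1.041 kJ/K.
ΔS_univ = −Q_H/T_H + Q_C/T_C = 0.0350 kJ/K (> 0, since η = 0.0568 < η_Carnot = 0.088).

ΔS_univ ≈ 0.0350 kJ/K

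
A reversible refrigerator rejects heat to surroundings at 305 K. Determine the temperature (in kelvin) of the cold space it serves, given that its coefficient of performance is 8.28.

COP_R = T_C/(T_H − T_C) ⇒ T_C = T_H·COP_R/(1 + COP_R) = 305.00 × 8.28/(1 + 8.28) = 272 K.

T_C ≈ 272 K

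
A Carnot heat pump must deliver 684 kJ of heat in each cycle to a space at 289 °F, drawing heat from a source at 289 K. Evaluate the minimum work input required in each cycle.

T_H = 289 °F → (289 − 32) × 5/9 = 142.78 °C = 415.93 K.
For a reversible heat pump, COP_HP = T_H/(T_H − T_C) = 415.93/126.93 = 3.2769.
W = Q_H/COP_HP = 684/3.2769 = 208.7 kJ.

W_in ≈ 208.7 kJ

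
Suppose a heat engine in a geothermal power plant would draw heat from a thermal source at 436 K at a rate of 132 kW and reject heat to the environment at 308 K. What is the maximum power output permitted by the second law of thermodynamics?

Ẇ_max ≈ 38.75 kW

No engine can exceed the Carnot limit: η_max = 1 − T_C/T_H = 1 − 308.00/436.00 = 0.2936.
W_max = η_max · Q_H = 0.2936 × 132 = 38.75 kW.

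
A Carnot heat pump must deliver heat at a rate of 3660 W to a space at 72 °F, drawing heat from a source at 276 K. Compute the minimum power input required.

Ẇ_in ≈ 240.0 W

T_H = 72 °F → (72 − 32) × 5/9 = 22.22 °C = 295.37 K.
Reversible heating COP: COP_HP = T_H/(T_H − T_C) = 295.37/19.37 = 15.2472.
W = Q_H/COP_HP = 3660/15.2472 = 240.0 W.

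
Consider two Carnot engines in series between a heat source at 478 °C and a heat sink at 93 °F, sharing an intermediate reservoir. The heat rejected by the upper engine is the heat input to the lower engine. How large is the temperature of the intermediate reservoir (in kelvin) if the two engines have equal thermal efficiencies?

T_m ≈ 480.2 K

T_H = 478 °C → 478 + 273.15 = 751.15 K.
T_C = 93 °F → (93 − 32) × 5/9 = 33.89 °C = 307.04 K.
Equal efficiencies require 1 − T_m/T_H = 1 − T_C/T_m, i.e. T_m/T_H = T_C/T_m, so T_m = √(T_H·T_C) = √(751.15 × 307.04) = 480.2 K.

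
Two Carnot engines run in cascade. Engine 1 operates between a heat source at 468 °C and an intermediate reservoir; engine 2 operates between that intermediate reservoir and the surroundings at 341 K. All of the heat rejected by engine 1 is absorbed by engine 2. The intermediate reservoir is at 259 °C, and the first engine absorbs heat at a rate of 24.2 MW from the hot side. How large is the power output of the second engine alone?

T_H = 468 °C → 468 + 273.15 = 741.15 K.
T_m = 259 °C → 259 + 273.15 = 532.15 K.
Heat entering the second stage: Q_m = Q_H·(T_m/T_H) = 24.2 × 532.15/741.15 = 17.4 MW.
Second-stage efficiency η₂ = 1 − T_C/T_m = 1 − 341.00/532.15 = 0.3592, so W₂ = η₂·Q_m = 6.24 MW.

Ẇ₂ ≈ 6.24 MW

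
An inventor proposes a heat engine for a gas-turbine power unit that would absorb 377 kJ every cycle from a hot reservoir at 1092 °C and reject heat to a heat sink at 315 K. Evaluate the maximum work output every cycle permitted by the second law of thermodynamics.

W_max ≈ 290.0 kJ

T_H = 1092 °C → 1092 + 273.15 = 1365.15 K.
The second-law ceiling is the Carnot efficiency, η_max = 1 − T_C/T_H = 1 − 315.00/1365.15 = 0.7693.
W_max = η_max · Q_H = 0.7693 × 377 = 290.0 kJ.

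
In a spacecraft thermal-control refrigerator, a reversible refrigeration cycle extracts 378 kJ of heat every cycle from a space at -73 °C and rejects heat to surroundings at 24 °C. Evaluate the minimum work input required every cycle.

W_in ≈ 183 kJ

T_H = 24 °C → 24 + 273.15 = 297.15 K.
T_C = -73 °C → -73 + 273.15 = 200.15 K.
The reversible coefficient of performance is COP_R = T_C/(T_H − T_C) = 200.15/97.00 = 2.0634.
W = Q_C/COP_R = 378/2.0634 = 183 kJ.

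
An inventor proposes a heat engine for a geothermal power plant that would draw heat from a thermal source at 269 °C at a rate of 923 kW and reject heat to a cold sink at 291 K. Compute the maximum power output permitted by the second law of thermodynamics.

T_H = 269 °C → 269 + 273.15 = 542.15 K.
No engine can exceed the Carnot limit: η_max = 1 − T_C/T_H = 1 − 291.00/542.15 = 0.4632.
W_max = η_max · Q_H = 0.4632 × 923 = 428 kW.

Ẇ_max ≈ 428 kW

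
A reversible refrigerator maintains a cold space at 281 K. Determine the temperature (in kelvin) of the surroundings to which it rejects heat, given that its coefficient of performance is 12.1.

T_H ≈ 304.2 K

COP_R = T_C/(T_H − T_C) ⇒ T_H = T_C·(1 + 1/COP_R) = 281.00 × (1 + 1/12.1) = 304.2 K.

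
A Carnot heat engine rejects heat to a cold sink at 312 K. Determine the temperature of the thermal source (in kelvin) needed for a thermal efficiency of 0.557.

T_H ≈ 704 K

From η = 1 − T_C/T_H, solving for T_H gives T_H = T_C/(1 − η) = 312.00/(1 − 0.557) = 704 K.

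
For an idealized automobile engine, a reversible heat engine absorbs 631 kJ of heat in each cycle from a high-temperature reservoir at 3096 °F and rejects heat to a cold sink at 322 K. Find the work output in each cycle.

W ≈ 528 kJ

T_H = 3096 °F → (3096 − 32) × 5/9 = 1702.22 °C = 1975.37 K.
Since the cycle is reversible, η = 1 − T_C/T_H = 1 − 322.00/1975.37 = 0.8370.
W = η·Q_H = 0.8370 × 631 = 528 kJ.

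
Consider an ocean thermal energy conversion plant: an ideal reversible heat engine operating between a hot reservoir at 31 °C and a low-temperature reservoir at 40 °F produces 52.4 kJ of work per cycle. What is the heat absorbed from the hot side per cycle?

T_H = 31 °C → 31 + 273.15 = 304.15 K.
T_C = 40 °F → (40 − 32) × 5/9 = 4.44 °C = 277.59 K.
For a reversible engine, η = 1 − T_C/T_H = 1 − 277.59/304.15 = 0.0873.
Q_H = W/η = 52.4/0.0873 = 600 kJ.

Q_H ≈ 600 kJ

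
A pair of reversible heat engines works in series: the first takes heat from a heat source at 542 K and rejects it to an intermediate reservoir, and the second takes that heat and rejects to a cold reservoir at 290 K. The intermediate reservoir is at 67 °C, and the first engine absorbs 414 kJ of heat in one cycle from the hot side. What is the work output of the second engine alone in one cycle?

W₂ ≈ 38.3 kJ

T_m = 67 °C → 67 + 273.15 = 340.15 K.
Heat entering the second stage: Q_m = Q_H·(T_m/T_H) = 414 × 340.15/542.00 = 260 kJ.
Second-stage efficiency η₂ = 1 − T_C/T_m = 1 − 290.00/340.15 = 0.1474, so W₂ = η₂·Q_m = 38.3 kJ.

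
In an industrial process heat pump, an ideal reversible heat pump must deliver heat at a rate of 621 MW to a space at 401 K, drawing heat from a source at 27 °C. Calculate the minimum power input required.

T_C = 27 °C → 27 + 273.15 = 300.15 K.
The Carnot heat-pump COP is COP_HP = T_H/(T_H − T_C) = 401.00/100.85 = 3.9762.
W = Q_H/COP_HP = 621/3.9762 = 156 MW.

Ẇ_in ≈ 156 MW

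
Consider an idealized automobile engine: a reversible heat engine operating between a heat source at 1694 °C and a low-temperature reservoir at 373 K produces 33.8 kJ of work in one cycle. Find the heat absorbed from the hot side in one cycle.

T_H = 1694 °C → 1694 + 273.15 = 1967.15 K.
Since the cycle is reversible, η = 1 − T_C/T_H = 1 − 373.00/1967.15 = 0.8104.
Q_H = W/η = 33.8/0.8104 = 41.7 kJ.

Q_H ≈ 41.7 kJ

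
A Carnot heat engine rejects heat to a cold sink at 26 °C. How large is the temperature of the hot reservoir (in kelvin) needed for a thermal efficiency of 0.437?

T_H ≈ 531 K

T_C = 26 °C → 26 + 273.15 = 299.15 K.
From η = 1 − T_C/T_H, solving for T_H gives T_H = T_C/(1 − η) = 299.15/(1 − 0.437) = 531 K.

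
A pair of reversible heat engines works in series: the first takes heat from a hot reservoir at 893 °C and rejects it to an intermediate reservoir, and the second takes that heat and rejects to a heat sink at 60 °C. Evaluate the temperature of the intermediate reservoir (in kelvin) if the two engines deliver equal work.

T_m ≈ 749.7 K

T_H = 893 °C → 893 + 273.15 = 1166.15 K.
T_C = 60 °C → 60 + 273.15 = 333.15 K.
For reversible stages Q_m = Q_H·(T_m/T_H). Setting W₁ = Q_H(1 − T_m/T_H) equal to W₂ = Q_m(1 − T_C/T_m) = Q_H·(T_m − T_C)/T_H gives T_H − T_m = T_m − T_C, so T_m = (T_H + T_C)/2 = (1166.15 + 333.15)/2 = 749.7 K.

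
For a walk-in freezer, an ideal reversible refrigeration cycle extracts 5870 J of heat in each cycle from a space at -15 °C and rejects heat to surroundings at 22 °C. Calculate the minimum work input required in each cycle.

W_in ≈ 841.3 J

T_H = 22 °C → 22 + 273.15 = 295.15 K.
T_C = -15 °C → -15 + 273.15 = 258.15 K.
For a reversible refrigerator, COP_R = T_C/(T_H − T_C) = 258.15/37.00 = 6.9770.
W = Q_C/COP_R = 5870/6.9770 = 841.3 J.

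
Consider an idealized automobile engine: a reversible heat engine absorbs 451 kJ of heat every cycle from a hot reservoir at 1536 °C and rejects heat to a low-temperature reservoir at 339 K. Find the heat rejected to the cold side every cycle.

Q_C ≈ 84.5 kJ

T_H = 1536 °C → 1536 + 273.15 = 1809.15 K.
Since the cycle is reversible, η = 1 − T_C/T_H = 1 − 339.00/1809.15 = 0.8126.
For a reversible cycle Q_C/Q_H = T_C/T_H, so Q_C = 451 × 339.00/1809.15 = 84.5 kJ.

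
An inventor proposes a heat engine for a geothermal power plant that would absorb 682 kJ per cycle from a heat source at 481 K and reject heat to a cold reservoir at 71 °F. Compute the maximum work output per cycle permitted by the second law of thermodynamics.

W_max ≈ 264.0 kJ

T_C = 71 °F → (71 − 32) × 5/9 = 21.67 °C = 294.82 K.
No engine can exceed the Carnot limit: η_max = 1 − T_C/T_H = 1 − 294.82/481.00 = 0.3871.
W_max = η_max · Q_H = 0.3871 × 682 = 264.0 kJ.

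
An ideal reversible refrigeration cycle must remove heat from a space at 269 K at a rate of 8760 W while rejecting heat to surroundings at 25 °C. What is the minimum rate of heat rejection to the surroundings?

T_H = 25 °C → 25 + 273.15 = 298.15 K.
For a reversible cycle Q_H/Q_C = T_H/T_C, so Q_H = Q_C·T_H/T_C = 8760 × 298.15/269.00 = 9709 W.

Q̇_H ≈ 9709 W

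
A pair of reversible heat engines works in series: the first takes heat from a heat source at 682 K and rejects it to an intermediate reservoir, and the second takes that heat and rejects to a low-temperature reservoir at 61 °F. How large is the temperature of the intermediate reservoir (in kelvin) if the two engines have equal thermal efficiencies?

T_m ≈ 444 K

T_C = 61 °F → (61 − 32) × 5/9 = 16.11 °C = 289.26 K.
Equal efficiencies require 1 − T_m/T_H = 1 − T_C/T_m, i.e. T_m/T_H = T_C/T_m, so T_m = √(T_H·T_C) = √(682.00 × 289.26) = 444 K.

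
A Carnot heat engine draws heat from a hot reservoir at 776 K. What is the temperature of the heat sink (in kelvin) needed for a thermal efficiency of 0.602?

From η = 1 − T_C/T_H, T_C = T_H·(1 − η) = 776.00 × (1 − 0.602) = 308.8 K.

T_C ≈ 308.8 K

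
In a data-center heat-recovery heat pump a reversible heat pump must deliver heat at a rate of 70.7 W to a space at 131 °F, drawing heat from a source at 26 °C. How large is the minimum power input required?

T_H = 131 °F → (131 − 32) × 5/9 = 55.00 °C = 328.15 K.
T_C = 26 °C → 26 + 273.15 = 299.15 K.
COP_HP = T_H/(T_H − T_C) = 328.15/29.00 = 11.3155.
W = Q_H/COP_HP = 70.7/11.3155 = 6.248 W.

Ẇ_in ≈ 6.248 W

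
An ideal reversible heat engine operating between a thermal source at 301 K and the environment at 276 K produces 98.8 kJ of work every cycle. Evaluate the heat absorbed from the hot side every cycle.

Q_H ≈ 1190 kJ

The Carnot efficiency is η = 1 − T_C/T_H = 1 − 276.00/301.00 = 0.0831.
Q_H = W/η = 98.8/0.0831 = 1190 kJ.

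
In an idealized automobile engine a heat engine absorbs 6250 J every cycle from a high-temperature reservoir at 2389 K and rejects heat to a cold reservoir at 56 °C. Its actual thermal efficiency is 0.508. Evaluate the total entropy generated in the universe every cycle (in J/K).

ΔS_univ ≈ 6.726 J/K

T_C = 56 °C → 56 + 273.15 = 329.15 K.
W = η·Q_H = 0.508 × 6250 = 3175 J, so Q_C = Q_H − W = 3075 J.
Entropy balance on the reservoirs: −Q_H/T_H = -2.616 J/K, +Q_C/T_C = 9.342 J/K.
ΔS_univ = −Q_H/T_H + Q_C/T_C = 6.726 J/K (> 0, since η = 0.508 < η_Carnot = 0.862).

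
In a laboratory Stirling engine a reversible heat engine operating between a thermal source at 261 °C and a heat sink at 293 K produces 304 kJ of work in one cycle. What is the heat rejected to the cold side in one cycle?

T_H = 261 °C → 261 + 273.15 = 534.15 K.
Carnot efficiency: η = 1 − T_C/T_H = 1 − 293.00/534.15 = 0.4515.
Since Q_C/Q_H = T_C/T_H and Q_H = W/η, Q_C = W·T_C/(T_H − T_C) = 304 × 293.00/241.15 = 369.4 kJ.

Q_C ≈ 369.4 kJ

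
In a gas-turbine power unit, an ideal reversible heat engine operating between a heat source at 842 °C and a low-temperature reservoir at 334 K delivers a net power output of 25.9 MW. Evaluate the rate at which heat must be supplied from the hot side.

Q̇_H ≈ 37.0 MW

T_H = 842 °C → 842 + 273.15 = 1115.15 K.
For a reversible engine, η = 1 − T_C/T_H = 1 − 334.00/1115.15 = 0.7005.
Q_H = W/η = 25.9/0.7005 = 37.0 MW.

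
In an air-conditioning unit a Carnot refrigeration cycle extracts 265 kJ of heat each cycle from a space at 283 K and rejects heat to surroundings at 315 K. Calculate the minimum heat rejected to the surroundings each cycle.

For a reversible cycle Q_H/Q_C = T_H/T_C, so Q_H = Q_C·T_H/T_C = 265 × 315.00/283.00 = 295 kJ.

Q_H ≈ 295 kJ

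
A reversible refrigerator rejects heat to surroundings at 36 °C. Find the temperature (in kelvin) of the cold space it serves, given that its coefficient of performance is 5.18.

T_H = 36 °C → 36 + 273.15 = 309.15 K.
COP_R = T_C/(T_H − T_C) ⇒ T_C = T_H·COP_R/(1 + COP_R) = 309.15 × 5.18/(1 + 5.18) = 259.1 K.

T_C ≈ 259.1 K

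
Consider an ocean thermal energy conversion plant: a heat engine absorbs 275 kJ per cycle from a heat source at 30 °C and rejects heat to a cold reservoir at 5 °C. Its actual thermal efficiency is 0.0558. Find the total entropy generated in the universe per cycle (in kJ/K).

T_H = 30 °C → 30 + 273.15 = 303.15 K.
T_C = 5 °C → 5 + 273.15 = 278.15 K.
W = η·Q_H = 0.0558 × 275 = 15.35 kJ, so Q_C = Q_H − W = 259.7 kJ.
Reservoir entropy changes: ΔS_H = −Q_H/T_H = −275/303.15 = -0.9071 kJ/K and ΔS_C = +Q_C/T_C = 259.7/278.15 = 0.9335 kJ/K.
ΔS_univ = −Q_H/T_H + Q_C/T_C = 0.0264 kJ/K (> 0, since η = 0.0558 < η_Carnot = 0.082).

ΔS_univ ≈ 0.0264 kJ/K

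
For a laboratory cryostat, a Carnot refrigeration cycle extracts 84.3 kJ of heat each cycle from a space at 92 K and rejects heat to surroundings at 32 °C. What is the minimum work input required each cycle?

T_H = 32 °C → 32 + 273.15 = 305.15 K.
Carnot COP: COP_R = T_C/(T_H − T_C) = 92.00/213.15 = 0.4316.
W = Q_C/COP_R = 84.3/0.4316 = 195 kJ.

W_in ≈ 195 kJ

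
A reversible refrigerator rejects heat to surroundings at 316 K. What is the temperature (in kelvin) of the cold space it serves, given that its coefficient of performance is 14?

T_C ≈ 295 K

COP_R = T_C/(T_H − T_C) ⇒ T_C = T_H·COP_R/(1 + COP_R) = 316.00 × 14/(1 + 14) = 295 K.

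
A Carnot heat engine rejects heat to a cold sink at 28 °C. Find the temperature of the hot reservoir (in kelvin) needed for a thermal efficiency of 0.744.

T_H ≈ 1176 K

T_C = 28 °C → 28 + 273.15 = 301.15 K.
From η = 1 − T_C/T_H, solving for T_H gives T_H = T_C/(1 − η) = 301.15/(1 − 0.744) = 1176 K.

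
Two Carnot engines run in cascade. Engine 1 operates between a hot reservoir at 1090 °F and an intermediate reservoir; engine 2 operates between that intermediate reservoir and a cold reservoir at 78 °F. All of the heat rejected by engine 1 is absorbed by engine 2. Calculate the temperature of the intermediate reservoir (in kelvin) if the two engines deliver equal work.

T_m ≈ 580 K

T_H = 1090 °F → (1090 − 32) × 5/9 = 587.78 °C = 860.93 K.
T_C = 78 °F → (78 − 32) × 5/9 = 25.56 °C = 298.71 K.
For reversible stages Q_m = Q_H·(T_m/T_H). Setting W₁ = Q_H(1 − T_m/T_H) equal to W₂ = Q_m(1 − T_C/T_m) = Q_H·(T_m − T_C)/T_H gives T_H − T_m = T_m − T_C, so T_m = (T_H + T_C)/2 = (860.93 + 298.71)/2 = 580 K.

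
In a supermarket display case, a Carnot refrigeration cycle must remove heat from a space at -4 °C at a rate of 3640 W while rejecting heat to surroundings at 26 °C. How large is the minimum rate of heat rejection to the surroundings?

Q̇_H ≈ 4050 W

T_H = 26 °C → 26 + 273.15 = 299.15 K.
T_C = -4 °C → -4 + 273.15 = 269.15 K.
For a reversible cycle Q_H/Q_C = T_H/T_C, so Q_H = Q_C·T_H/T_C = 3640 × 299.15/269.15 = 4050 W.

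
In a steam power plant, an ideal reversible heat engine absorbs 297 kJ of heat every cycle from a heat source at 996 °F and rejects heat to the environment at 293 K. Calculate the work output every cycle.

T_H = 996 °F → (996 − 32) × 5/9 = 535.56 °C = 808.71 K.
For a reversible engine, η = 1 − T_C/T_H = 1 − 293.00/808.71 = 0.6377.
W = η·Q_H = 0.6377 × 297 = 189 kJ.

W ≈ 189 kJ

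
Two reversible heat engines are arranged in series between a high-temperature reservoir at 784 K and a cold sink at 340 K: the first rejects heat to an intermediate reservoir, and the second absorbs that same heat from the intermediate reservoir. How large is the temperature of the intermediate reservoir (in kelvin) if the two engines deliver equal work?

For reversible stages Q_m = Q_H·(T_m/T_H). Setting W₁ = Q_H(1 − T_m/T_H) equal to W₂ = Q_m(1 − T_C/T_m) = Q_H·(T_m − T_C)/T_H gives T_H − T_m = T_m − T_C, so T_m = (T_H + T_C)/2 = (784.00 + 340.00)/2 = 562 K.

T_m ≈ 562 K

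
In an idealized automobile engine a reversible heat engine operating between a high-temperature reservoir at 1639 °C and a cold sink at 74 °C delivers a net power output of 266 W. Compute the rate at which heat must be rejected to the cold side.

T_H = 1639 °C → 1639 + 273.15 = 1912.15 K.
T_C = 74 °C → 74 + 273.15 = 347.15 K.
η_rev = 1 − T_C/T_H = 1 − 347.15/1912.15 = 0.8185.
Since Q_C/Q_H = T_C/T_H and Q_H = W/η, Q_C = W·T_C/(T_H − T_C) = 266 × 347.15/1565.00 = 59.0 W.

Q̇_C ≈ 59.0 W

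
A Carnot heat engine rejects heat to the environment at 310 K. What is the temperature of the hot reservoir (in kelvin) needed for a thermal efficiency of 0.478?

From η = 1 − T_C/T_H, solving for T_H gives T_H = T_C/(1 − η) = 310.00/(1 − 0.478) = 594 K.

T_H ≈ 594 K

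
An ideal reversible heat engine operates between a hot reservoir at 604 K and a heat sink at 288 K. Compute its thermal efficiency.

The Carnot efficiency is η = 1 − T_C/T_H = 1 − 288.00/604.00 = 0.523.

η ≈ 0.523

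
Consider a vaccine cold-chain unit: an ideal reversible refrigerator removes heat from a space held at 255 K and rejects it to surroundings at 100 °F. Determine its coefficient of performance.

T_H = 100 °F → (100 − 32) × 5/9 = 37.78 °C = 310.93 K.
For a reversible refrigerator, COP_R = T_C/(T_H − T_C) = 255.00/(310.93 − 255.00) = 4.559.

COP_R ≈ 4.559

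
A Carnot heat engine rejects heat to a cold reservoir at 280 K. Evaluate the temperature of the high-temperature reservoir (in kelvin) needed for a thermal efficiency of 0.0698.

T_H ≈ 301.0 K

From η = 1 − T_C/T_H, solving for T_H gives T_H = T_C/(1 − η) = 280.00/(1 − 0.0698) = 301.0 K.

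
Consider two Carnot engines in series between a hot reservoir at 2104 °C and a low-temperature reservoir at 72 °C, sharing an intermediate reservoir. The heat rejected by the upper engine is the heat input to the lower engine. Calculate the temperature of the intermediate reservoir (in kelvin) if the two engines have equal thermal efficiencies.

T_H = 2104 °C → 2104 + 273.15 = 2377.15 K.
T_C = 72 °C → 72 + 273.15 = 345.15 K.
Equal efficiencies require 1 − T_m/T_H = 1 − T_C/T_m, i.e. T_m/T_H = T_C/T_m, so T_m = √(T_H·T_C) = √(2377.15 × 345.15) = 906 K.

T_m ≈ 906 K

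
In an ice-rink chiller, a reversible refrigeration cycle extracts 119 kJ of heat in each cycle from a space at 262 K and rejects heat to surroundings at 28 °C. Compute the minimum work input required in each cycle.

T_H = 28 °C → 28 + 273.15 = 301.15 K.
Carnot COP: COP_R = T_C/(T_H − T_C) = 262.00/39.15 = 6.6922.
W = Q_C/COP_R = 119/6.6922 = 17.8 kJ.

W_in ≈ 17.8 kJ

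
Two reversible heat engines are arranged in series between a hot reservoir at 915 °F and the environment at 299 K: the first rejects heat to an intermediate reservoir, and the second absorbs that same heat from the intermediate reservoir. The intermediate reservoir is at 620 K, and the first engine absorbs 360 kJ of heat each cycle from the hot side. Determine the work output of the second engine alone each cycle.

T_H = 915 °F → (915 − 32) × 5/9 = 490.56 °C = 763.71 K.
Heat entering the second stage: Q_m = Q_H·(T_m/T_H) = 360 × 620.00/763.71 = 292.3 kJ.
Second-stage efficiency η₂ = 1 − T_C/T_m = 1 − 299.00/620.00 = 0.5177, so W₂ = η₂·Q_m = 151.3 kJ.

W₂ ≈ 151.3 kJ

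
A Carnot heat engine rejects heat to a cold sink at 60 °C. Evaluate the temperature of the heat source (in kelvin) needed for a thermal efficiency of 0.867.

T_H ≈ 2500 K

T_C = 60 °C → 60 + 273.15 = 333.15 K.
From η = 1 − T_C/T_H, solving for T_H gives T_H = T_C/(1 − η) = 333.15/(1 − 0.867) = 2500 K.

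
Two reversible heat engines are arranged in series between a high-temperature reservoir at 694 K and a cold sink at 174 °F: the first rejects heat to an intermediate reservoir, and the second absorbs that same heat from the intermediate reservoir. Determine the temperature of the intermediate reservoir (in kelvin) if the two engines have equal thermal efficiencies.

T_m ≈ 494.3 K

T_C = 174 °F → (174 − 32) × 5/9 = 78.89 °C = 352.04 K.
Equal efficiencies require 1 − T_m/T_H = 1 − T_C/T_m, i.e. T_m/T_H = T_C/T_m, so T_m = √(T_H·T_C) = √(694.00 × 352.04) = 494.3 K.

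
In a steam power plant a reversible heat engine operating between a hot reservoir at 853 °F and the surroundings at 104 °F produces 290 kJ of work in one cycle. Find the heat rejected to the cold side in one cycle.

Q_C ≈ 218.2 kJ

T_H = 853 °F → (853 − 32) × 5/9 = 456.11 °C = 729.26 K.
T_C = 104 °F → (104 − 32) × 5/9 = 40.00 °C = 313.15 K.
η_rev = 1 − T_C/T_H = 1 − 313.15/729.26 = 0.5706.
Since Q_C/Q_H = T_C/T_H and Q_H = W/η, Q_C = W·T_C/(T_H − T_C) = 290 × 313.15/416.11 = 218.2 kJ.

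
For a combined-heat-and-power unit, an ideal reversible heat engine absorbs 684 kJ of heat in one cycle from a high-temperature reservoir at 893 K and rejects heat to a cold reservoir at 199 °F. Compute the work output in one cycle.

W ≈ 404 kJ

T_C = 199 °F → (199 − 32) × 5/9 = 92.78 °C = 365.93 K.
Since the cycle is reversible, η = 1 − T_C/T_H = 1 − 365.93/893.00 = 0.5902.
W = η·Q_H = 0.5902 × 684 = 404 kJ.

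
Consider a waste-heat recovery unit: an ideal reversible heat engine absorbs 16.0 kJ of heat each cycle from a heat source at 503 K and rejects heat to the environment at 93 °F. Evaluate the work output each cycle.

T_C = 93 °F → (93 − 32) × 5/9 = 33.89 °C = 307.04 K.
Since the cycle is reversible, η = 1 − T_C/T_H = 1 − 307.04/503.00 = 0.3896.
W = η·Q_H = 0.3896 × 16.0 = 6.233 kJ.

W ≈ 6.233 kJ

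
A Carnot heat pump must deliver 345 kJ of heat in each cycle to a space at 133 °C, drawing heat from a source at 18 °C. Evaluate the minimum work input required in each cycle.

T_H = 133 °C → 133 + 273.15 = 406.15 K.
T_C = 18 °C → 18 + 273.15 = 291.15 K.
For a reversible heat pump, COP_HP = T_H/(T_H − T_C) = 406.15/115.00 = 3.5317.
W = Q_H/COP_HP = 345/3.5317 = 97.7 kJ.

W_in ≈ 97.7 kJ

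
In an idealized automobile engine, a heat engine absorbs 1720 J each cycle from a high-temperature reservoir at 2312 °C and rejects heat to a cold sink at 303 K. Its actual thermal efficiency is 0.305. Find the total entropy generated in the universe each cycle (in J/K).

T_H = 2312 °C → 2312 + 273.15 = 2585.15 K.
W = η·Q_H = 0.305 × 1720 = 524.6 J, so Q_C = Q_H − W = 1195 J.
Reservoir entropy changes: ΔS_H = −Q_H/T_H = −1720/2585.15 = -0.6653 J/K and ΔS_C = +Q_C/T_C = 1195/303.00 = 3.945 J/K.
ΔS_univ = −Q_H/T_H + Q_C/T_C = 3.280 J/K (> 0, since η = 0.305 < η_Carnot = 0.883).

ΔS_univ ≈ 3.280 J/K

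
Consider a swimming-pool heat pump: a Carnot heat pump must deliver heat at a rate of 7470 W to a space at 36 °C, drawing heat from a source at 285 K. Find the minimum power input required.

T_H = 36 °C → 36 + 273.15 = 309.15 K.
COP_HP = T_H/(T_H − T_C) = 309.15/24.15 = 12.8012.
W = Q_H/COP_HP = 7470/12.8012 = 583.5 W.

Ẇ_in ≈ 583.5 W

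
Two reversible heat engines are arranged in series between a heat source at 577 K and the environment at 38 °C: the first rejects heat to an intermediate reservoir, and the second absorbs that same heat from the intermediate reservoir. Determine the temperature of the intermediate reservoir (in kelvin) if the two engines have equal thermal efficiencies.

T_C = 38 °C → 38 + 273.15 = 311.15 K.
Equal efficiencies require 1 − T_m/T_H = 1 − T_C/T_m, i.e. T_m/T_H = T_C/T_m, so T_m = √(T_H·T_C) = √(577.00 × 311.15) = 424 K.

T_m ≈ 424 K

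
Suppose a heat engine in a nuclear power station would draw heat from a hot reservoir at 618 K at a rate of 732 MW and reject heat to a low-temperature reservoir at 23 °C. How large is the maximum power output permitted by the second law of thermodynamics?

Ẇ_max ≈ 381 MW

T_C = 23 °C → 23 + 273.15 = 296.15 K.
The upper bound on efficiency is η_max = 1 − T_C/T_H = 1 − 296.15/618.00 = 0.5208.
W_max = η_max · Q_H = 0.5208 × 732 = 381 MW.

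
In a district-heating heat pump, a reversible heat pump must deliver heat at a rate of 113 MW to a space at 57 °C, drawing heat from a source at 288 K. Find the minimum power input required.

T_H = 57 °C → 57 + 273.15 = 330.15 K.
COP_HP = T_H/(T_H − T_C) = 330.15/42.15 = 7.8327.
W = Q_H/COP_HP = 113/7.8327 = 14.43 MW.

Ẇ_in ≈ 14.43 MW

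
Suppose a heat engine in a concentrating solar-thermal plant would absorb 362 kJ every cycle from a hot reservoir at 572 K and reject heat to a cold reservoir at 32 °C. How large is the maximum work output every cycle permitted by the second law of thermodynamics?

W_max ≈ 169 kJ

T_C = 32 °C → 32 + 273.15 = 305.15 K.
By the Carnot theorem, η_max = 1 − T_C/T_H = 1 − 305.15/572.00 = 0.4665.
W_max = η_max · Q_H = 0.4665 × 362 = 169 kJ.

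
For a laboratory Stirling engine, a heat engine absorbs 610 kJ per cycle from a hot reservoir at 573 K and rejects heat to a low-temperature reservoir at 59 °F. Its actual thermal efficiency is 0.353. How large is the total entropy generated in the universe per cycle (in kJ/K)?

T_C = 59 °F → (59 − 32) × 5/9 = 15.00 °C = 288.15 K.
W = η·Q_H = 0.353 × 610 = 215.3 kJ, so Q_C = Q_H − W = 394.7 kJ.
Entropy balance on the reservoirs: −Q_H/T_H = -1.065 kJ/K, +Q_C/T_C = 1.370 kJ/K.
ΔS_univ = −Q_H/T_H + Q_C/T_C = 0.305 kJ/K (> 0, since η = 0.353 < η_Carnot = 0.497).

ΔS_univ ≈ 0.305 kJ/K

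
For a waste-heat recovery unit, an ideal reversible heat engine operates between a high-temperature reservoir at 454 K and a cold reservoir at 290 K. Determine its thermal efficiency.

η ≈ 0.3612

The Carnot efficiency is η = 1 − T_C/T_H = 1 − 290.00/454.00 = 0.3612.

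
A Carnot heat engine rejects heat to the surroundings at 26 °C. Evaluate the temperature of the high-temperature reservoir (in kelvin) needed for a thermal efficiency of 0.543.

T_C = 26 °C → 26 + 273.15 = 299.15 K.
From η = 1 − T_C/T_H, solving for T_H gives T_H = T_C/(1 − η) = 299.15/(1 − 0.543) = 655 K.

T_H ≈ 655 K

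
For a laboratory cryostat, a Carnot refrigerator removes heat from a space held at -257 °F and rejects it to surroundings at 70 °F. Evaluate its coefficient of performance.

COP_R ≈ 0.620

T_H = 70 °F → (70 − 32) × 5/9 = 21.11 °C = 294.26 K.
T_C = -257 °F → (-257 − 32) × 5/9 = -160.56 °C = 112.59 K.
For a reversible refrigerator, COP_R = T_C/(T_H − T_C) = 112.59/(294.26 − 112.59) = 0.620.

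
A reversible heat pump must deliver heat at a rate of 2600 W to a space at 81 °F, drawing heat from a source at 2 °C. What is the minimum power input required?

Ẇ_in ≈ 218 W

T_H = 81 °F → (81 − 32) × 5/9 = 27.22 °C = 300.37 K.
T_C = 2 °C → 2 + 273.15 = 275.15 K.
The Carnot heat-pump COP is COP_HP = T_H/(T_H − T_C) = 300.37/25.22 = 11.9090.
W = Q_H/COP_HP = 2600/11.9090 = 218 W.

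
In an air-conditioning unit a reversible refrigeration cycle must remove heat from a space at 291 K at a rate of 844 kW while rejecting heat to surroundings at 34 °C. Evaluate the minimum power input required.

Ẇ_in ≈ 46.8 kW

T_H = 34 °C → 34 + 273.15 = 307.15 K.
The reversible coefficient of performance is COP_R = T_C/(T_H − T_C) = 291.00/16.15 = 18.0186.
W = Q_C/COP_R = 844/18.0186 = 46.8 kW.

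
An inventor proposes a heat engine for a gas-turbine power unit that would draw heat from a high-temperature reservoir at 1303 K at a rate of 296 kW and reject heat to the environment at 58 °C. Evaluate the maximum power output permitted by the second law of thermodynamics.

T_C = 58 °C → 58 + 273.15 = 331.15 K.
By the Carnot theorem, η_max = 1 − T_C/T_H = 1 − 331.15/1303.00 = 0.7459.
W_max = η_max · Q_H = 0.7459 × 296 = 220.8 kW.

Ẇ_max ≈ 220.8 kW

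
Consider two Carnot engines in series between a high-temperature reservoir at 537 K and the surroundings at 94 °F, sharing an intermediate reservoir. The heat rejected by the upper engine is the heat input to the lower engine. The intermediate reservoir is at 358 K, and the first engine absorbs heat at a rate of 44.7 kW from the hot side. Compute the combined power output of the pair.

Ẇ_total ≈ 19.1 kW

T_C = 94 °F → (94 − 32) × 5/9 = 34.44 °C = 307.59 K.
Two reversible stages in series are equivalent to a single Carnot engine between T_H and T_C, so η_total = 1 − T_C/T_H = 1 − 307.59/537.00 = 0.4272.
W_total = η_total · Q_H = 0.4272 × 44.7 = 19.1 kW.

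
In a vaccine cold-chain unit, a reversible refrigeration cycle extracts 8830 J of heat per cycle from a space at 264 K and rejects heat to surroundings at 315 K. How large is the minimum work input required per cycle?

COP_R = T_C/(T_H − T_C) = 264.00/51.00 = 5.1765.
W = Q_C/COP_R = 8830/5.1765 = 1710 J.

W_in ≈ 1710 J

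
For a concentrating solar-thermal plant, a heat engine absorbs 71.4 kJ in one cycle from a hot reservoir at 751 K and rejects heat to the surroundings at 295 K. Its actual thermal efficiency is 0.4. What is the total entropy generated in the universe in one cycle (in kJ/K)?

W = η·Q_H = 0.4 × 71.4 = 28.56 kJ, so Q_C = Q_H − W = 42.84 kJ.
Reservoir entropy changes: ΔS_H = −Q_H/T_H = −71.4/751.00 = -0.09507 kJ/K and ΔS_C = +Q_C/T_C = 42.84/295.00 = 0.1452 kJ/K.
ΔS_univ = −Q_H/T_H + Q_C/T_C = 0.0501 kJ/K (> 0, since η = 0.4 < η_Carnot = 0.607).

ΔS_univ ≈ 0.0501 kJ/K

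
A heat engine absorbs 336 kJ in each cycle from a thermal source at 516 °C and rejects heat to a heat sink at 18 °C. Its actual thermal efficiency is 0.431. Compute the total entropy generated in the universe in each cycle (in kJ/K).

T_H = 516 °C → 516 + 273.15 = 789.15 K.
T_C = 18 °C → 18 + 273.15 = 291.15 K.
W = η·Q_H = 0.431 × 336 = 144.8 kJ, so Q_C = Q_H − W = 191.2 kJ.
Entropy balance on the reservoirs: −Q_H/T_H = -0.4258 kJ/K, +Q_C/T_C = 0.6567 kJ/K.
ΔS_univ = −Q_H/T_H + Q_C/T_C = 0.231 kJ/K (> 0, since η = 0.431 < η_Carnot = 0.631).

ΔS_univ ≈ 0.231 kJ/K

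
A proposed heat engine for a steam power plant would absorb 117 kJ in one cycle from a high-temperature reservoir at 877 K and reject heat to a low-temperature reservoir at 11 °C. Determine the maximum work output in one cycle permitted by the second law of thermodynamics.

W_max ≈ 79.09 kJ

T_C = 11 °C → 11 + 273.15 = 284.15 K.
By the Carnot theorem, η_max = 1 − T_C/T_H = 1 − 284.15/877.00 = 0.6760.
W_max = η_max · Q_H = 0.6760 × 117 = 79.09 kJ.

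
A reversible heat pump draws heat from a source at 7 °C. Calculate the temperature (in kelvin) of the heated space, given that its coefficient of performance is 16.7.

T_C = 7 °C → 7 + 273.15 = 280.15 K.
COP_HP = T_H/(T_H − T_C) ⇒ T_H = T_C·COP_HP/(COP_HP − 1) = 280.15 × 16.7/(16.7 − 1) = 298 K.

T_H ≈ 298 K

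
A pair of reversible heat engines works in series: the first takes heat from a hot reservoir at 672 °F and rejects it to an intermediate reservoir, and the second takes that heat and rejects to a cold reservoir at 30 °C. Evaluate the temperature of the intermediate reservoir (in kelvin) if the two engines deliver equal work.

T_m ≈ 465.9 K

T_H = 672 °F → (672 − 32) × 5/9 = 355.56 °C = 628.71 K.
T_C = 30 °C → 30 + 273.15 = 303.15 K.
For reversible stages Q_m = Q_H·(T_m/T_H). Setting W₁ = Q_H(1 − T_m/T_H) equal to W₂ = Q_m(1 − T_C/T_m) = Q_H·(T_m − T_C)/T_H gives T_H − T_m = T_m − T_C, so T_m = (T_H + T_C)/2 = (628.71 + 303.15)/2 = 465.9 K.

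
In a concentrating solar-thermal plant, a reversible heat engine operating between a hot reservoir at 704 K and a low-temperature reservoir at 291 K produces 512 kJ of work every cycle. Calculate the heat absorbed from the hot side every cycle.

Q_H ≈ 872.8 kJ

The Carnot efficiency is η = 1 − T_C/T_H = 1 − 291.00/704.00 = 0.5866.
Q_H = W/η = 512/0.5866 = 872.8 kJ.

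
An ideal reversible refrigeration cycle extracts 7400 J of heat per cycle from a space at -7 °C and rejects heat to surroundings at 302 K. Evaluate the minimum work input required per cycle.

T_C = -7 °C → -7 + 273.15 = 266.15 K.
Carnot COP: COP_R = T_C/(T_H − T_C) = 266.15/35.85 = 7.4240.
W = Q_C/COP_R = 7400/7.4240 = 996.8 J.

W_in ≈ 996.8 J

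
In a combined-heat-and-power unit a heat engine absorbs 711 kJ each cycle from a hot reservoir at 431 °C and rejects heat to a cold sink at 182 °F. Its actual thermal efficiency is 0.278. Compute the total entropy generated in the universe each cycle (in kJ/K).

T_H = 431 °C → 431 + 273.15 = 704.15 K.
T_C = 182 °F → (182 − 32) × 5/9 = 83.33 °C = 356.48 K.
W = η·Q_H = 0.278 × 711 = 197.7 kJ, so Q_C = Q_H − W = 513.3 kJ.
Reservoir entropy changes: ΔS_H = −Q_H/T_H = −711/704.15 = -1.010 kJ/K and ΔS_C = +Q_C/T_C = 513.3/356.48 = 1.440 kJ/K.
ΔS_univ = −Q_H/T_H + Q_C/T_C = 0.430 kJ/K (> 0, since η = 0.278 < η_Carnot = 0.494).

ΔS_univ ≈ 0.430 kJ/K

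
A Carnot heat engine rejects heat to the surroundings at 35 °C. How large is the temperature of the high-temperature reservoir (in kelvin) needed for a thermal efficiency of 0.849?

T_H ≈ 2040 K

T_C = 35 °C → 35 + 273.15 = 308.15 K.
From η = 1 − T_C/T_H, solving for T_H gives T_H = T_C/(1 − η) = 308.15/(1 − 0.849) = 2040 K.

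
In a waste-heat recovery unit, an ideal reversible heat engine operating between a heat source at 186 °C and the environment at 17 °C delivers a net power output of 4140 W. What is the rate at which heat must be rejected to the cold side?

T_H = 186 °C → 186 + 273.15 = 459.15 K.
T_C = 17 °C → 17 + 273.15 = 290.15 K.
Carnot efficiency: η = 1 − T_C/T_H = 1 − 290.15/459.15 = 0.3681.
Since Q_C/Q_H = T_C/T_H and Q_H = W/η, Q_C = W·T_C/(T_H − T_C) = 4140 × 290.15/169.00 = 7108 W.

Q̇_C ≈ 7108 W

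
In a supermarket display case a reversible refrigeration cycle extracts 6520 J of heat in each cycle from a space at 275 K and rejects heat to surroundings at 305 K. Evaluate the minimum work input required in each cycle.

W_in ≈ 711 J

COP_R = T_C/(T_H − T_C) = 275.00/30.00 = 9.1667.
W = Q_C/COP_R = 6520/9.1667 = 711 J.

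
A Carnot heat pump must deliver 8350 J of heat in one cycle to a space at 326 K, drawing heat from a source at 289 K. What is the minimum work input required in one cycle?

W_in ≈ 948 J

COP_HP = T_H/(T_H − T_C) = 326.00/37.00 = 8.8108.
W = Q_H/COP_HP = 8350/8.8108 = 948 J.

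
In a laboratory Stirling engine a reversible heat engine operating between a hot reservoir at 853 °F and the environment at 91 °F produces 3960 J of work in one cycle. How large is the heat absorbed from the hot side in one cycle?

Q_H ≈ 6820 J

T_H = 853 °F → (853 − 32) × 5/9 = 456.11 °C = 729.26 K.
T_C = 91 °F → (91 − 32) × 5/9 = 32.78 °C = 305.93 K.
Carnot efficiency: η = 1 − T_C/T_H = 1 − 305.93/729.26 = 0.5805.
Q_H = W/η = 3960/0.5805 = 6820 J.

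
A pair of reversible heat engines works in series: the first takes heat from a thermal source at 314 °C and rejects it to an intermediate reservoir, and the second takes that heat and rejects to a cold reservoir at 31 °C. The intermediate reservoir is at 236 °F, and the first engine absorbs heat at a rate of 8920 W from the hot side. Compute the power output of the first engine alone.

Ẇ₁ ≈ 3049 W

T_H = 314 °C → 314 + 273.15 = 587.15 K.
T_C = 31 °C → 31 + 273.15 = 304.15 K.
T_m = 236 °F → (236 − 32) × 5/9 = 113.33 °C = 386.48 K.
First-stage efficiency η₁ = 1 − T_m/T_H = 1 − 386.48/587.15 = 0.3418.
W₁ = η₁·Q_H = 0.3418 × 8920 = 3049 W.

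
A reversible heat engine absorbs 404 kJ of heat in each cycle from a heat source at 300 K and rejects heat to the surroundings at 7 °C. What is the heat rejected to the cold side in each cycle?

Q_C ≈ 377.3 kJ

T_C = 7 °C → 7 + 273.15 = 280.15 K.
The Carnot efficiency is η = 1 − T_C/T_H = 1 − 280.15/300.00 = 0.0662.
For a reversible cycle Q_C/Q_H = T_C/T_H, so Q_C = 404 × 280.15/300.00 = 377.3 kJ.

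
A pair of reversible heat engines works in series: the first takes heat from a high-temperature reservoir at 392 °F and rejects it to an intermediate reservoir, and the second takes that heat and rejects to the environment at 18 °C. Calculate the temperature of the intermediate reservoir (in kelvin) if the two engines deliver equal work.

T_H = 392 °F → (392 − 32) × 5/9 = 200.00 °C = 473.15 K.
T_C = 18 °C → 18 + 273.15 = 291.15 K.
For reversible stages Q_m = Q_H·(T_m/T_H). Setting W₁ = Q_H(1 − T_m/T_H) equal to W₂ = Q_m(1 − T_C/T_m) = Q_H·(T_m − T_C)/T_H gives T_H − T_m = T_m − T_C, so T_m = (T_H + T_C)/2 = (473.15 + 291.15)/2 = 382 K.

T_m ≈ 382 K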